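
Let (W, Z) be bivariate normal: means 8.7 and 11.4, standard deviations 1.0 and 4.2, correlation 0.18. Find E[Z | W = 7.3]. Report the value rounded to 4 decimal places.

10.3416

The regression of Z on W has slope ρ·σ_Z/σ_W and passes through (μ_W, μ_Z).
E[Z | W=7.3] = 11.4 + (0.18)·(4.2/1.0)·(7.3 − (8.7)) = 11.4 + (0.756)·(-1.4) = 10.3416.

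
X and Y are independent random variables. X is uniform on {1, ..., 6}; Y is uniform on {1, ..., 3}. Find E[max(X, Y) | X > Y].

P(X > Y) = 2/3.
Summing max(X,Y)·P(x,y) over outcomes with X > Y gives 53/18.
E[max(X, Y) | X > Y] = (53/18) / (2/3) = 53/12.

53/12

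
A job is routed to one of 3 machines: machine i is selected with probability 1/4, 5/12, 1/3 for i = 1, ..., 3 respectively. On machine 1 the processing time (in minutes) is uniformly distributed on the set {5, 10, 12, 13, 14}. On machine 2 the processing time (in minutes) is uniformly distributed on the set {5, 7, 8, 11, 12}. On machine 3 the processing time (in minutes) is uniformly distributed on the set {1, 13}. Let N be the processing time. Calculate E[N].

E[N | machine 1] = (5+10+12+13+14)/5 = 54/5.
E[N | machine 2] = (5+7+8+11+12)/5 = 43/5.
E[N | machine 3] = (1+13)/2 = 7.
By the law of total expectation,
E[N] = (1/4)·(54/5) + (5/12)·(43/5) + (1/3)·(7) = 517/60.

517/60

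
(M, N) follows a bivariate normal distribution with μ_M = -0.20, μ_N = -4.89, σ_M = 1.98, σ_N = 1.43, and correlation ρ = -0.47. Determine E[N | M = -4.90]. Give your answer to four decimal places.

For a bivariate normal, E[N | M=x] = μ_N + ρ·(σ_N/σ_M)·(x − μ_M).
E[N | M=-4.90] = -4.89 + (-0.47)·(1.43/1.98)·(-4.90 − (-0.20)) = -4.89 + (-0.33944)·(-4.7) = -3.2946.

-3.2946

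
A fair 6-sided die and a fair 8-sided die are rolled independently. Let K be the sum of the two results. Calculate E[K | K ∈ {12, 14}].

P(K ∈ {12, 14}) = 1/12.
Σ over the event: 12·1/16 + 14·1/48 = 25/24.
E[K | K ∈ {12, 14}] = (25/24) / (1/12) = 25/2.

25/2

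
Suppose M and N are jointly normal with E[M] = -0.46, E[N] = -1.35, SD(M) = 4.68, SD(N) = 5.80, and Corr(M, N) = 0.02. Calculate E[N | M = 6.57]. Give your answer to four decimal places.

-1.1758

For a bivariate normal, E[N | M=x] = μ_N + ρ·(σ_N/σ_M)·(x − μ_M).
E[N | M=6.57] = -1.35 + (0.02)·(5.80/4.68)·(6.57 − (-0.46)) = -1.35 + (0.024786)·(7.03) = -1.1758.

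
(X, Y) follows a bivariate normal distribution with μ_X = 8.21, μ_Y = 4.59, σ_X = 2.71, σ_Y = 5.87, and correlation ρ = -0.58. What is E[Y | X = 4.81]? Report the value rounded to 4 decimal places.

For a bivariate normal, E[Y | X=x] = μ_Y + ρ·(σ_Y/σ_X)·(x − μ_X).
E[Y | X=4.81] = 4.59 + (-0.58)·(5.87/2.71)·(4.81 − (8.21)) = 4.59 + (-1.25631)·(-3.4) = 8.8615.

8.8615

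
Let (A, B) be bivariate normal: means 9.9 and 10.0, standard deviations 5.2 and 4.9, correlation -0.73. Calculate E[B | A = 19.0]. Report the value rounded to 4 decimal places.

The regression of B on A has slope ρ·σ_B/σ_A and passes through (μ_A, μ_B).
E[B | A=19.0] = 10.0 + (-0.73)·(4.9/5.2)·(19.0 − (9.9)) = 10.0 + (-0.68788)·(9.1) = 3.7403.

3.7403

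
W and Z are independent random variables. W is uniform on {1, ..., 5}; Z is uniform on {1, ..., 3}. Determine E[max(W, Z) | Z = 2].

Outcomes with Z = 2: (1,2), (2,2), (3,2), (4,2), (5,2), each with probability 1/15.
E[max(W, Z) | Z = 2] = (2 + 2 + 3 + 4 + 5) / 5 = 16/5.

16/5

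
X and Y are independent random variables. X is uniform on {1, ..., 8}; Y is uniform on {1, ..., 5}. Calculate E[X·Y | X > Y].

P(X > Y) = 5/8.
Summing XY·P(x,y) over outcomes with X > Y gives 10.
E[X·Y | X > Y] = (10) / (5/8) = 16.

16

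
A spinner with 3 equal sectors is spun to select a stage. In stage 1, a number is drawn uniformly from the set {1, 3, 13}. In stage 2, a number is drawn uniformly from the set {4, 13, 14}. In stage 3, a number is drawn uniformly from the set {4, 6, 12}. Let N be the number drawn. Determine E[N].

E[N | stage 1] = (1+3+13)/3 = 17/3.
E[N | stage 2] = (4+13+14)/3 = 31/3.
E[N | stage 3] = (4+6+12)/3 = 22/3.
E[N] = (1/3)·(17/3) + (1/3)·(31/3) + (1/3)·(22/3) = 70/9.

70/9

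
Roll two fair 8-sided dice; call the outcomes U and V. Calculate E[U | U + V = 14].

7

P(U + V = 14) = 3/64.
Summing U·P(x,y) over outcomes with U + V = 14 gives 21/64.
E[U | U + V = 14] = (21/64) / (3/64) = 7.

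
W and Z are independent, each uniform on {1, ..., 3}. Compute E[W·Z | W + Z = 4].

Outcomes with W + Z = 4: (1,3), (2,2), (3,1), each with probability 1/9.
E[W·Z | W + Z = 4] = (3 + 4 + 3) / 3 = 10/3.

10/3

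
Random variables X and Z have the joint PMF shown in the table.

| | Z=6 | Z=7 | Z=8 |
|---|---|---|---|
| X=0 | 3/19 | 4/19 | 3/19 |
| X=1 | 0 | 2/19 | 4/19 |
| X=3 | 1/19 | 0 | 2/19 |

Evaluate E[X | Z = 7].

1/3

P(Z = 7) = 6/19.
Σ X·P over the event = 0·(4/19) + 1·(2/19) = 2/19.
E[X | Z = 7] = (2/19) / (6/19) = 1/3.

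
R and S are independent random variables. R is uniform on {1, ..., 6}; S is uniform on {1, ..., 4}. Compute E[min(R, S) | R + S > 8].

Outcomes with R + S > 8: (5,4), (6,3), (6,4), each with probability 1/24.
E[min(R, S) | R + S > 8] = (4 + 3 + 4) / 3 = 11/3.

11/3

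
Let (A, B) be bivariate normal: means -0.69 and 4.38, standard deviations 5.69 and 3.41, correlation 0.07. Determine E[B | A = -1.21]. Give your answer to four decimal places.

E[B | A=x] = μ_B + ρ(σ_B/σ_A)(x − μ_A) for jointly normal variables.
E[B | A=-1.21] = 4.38 + (0.07)·(3.41/5.69)·(-1.21 − (-0.69)) = 4.38 + (0.041951)·(-0.52) = 4.3582.

4.3582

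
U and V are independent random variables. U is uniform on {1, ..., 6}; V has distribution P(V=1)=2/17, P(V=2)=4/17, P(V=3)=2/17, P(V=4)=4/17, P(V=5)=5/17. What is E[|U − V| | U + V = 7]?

P(U + V = 7) = 1/6.
Summing |U−V|·P(x,y) over outcomes with U + V = 7 gives 43/102.
E[|U − V| | U + V = 7] = (43/102) / (1/6) = 43/17.

43/17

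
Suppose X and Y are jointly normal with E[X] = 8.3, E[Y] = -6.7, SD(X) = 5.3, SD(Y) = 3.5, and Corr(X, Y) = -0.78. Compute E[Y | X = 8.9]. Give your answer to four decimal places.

The regression of Y on X has slope ρ·σ_Y/σ_X and passes through (μ_X, μ_Y).
E[Y | X=8.9] = -6.7 + (-0.78)·(3.5/5.3)·(8.9 − (8.3)) = -6.7 + (-0.51509)·(0.6) = -7.0091.

-7.0091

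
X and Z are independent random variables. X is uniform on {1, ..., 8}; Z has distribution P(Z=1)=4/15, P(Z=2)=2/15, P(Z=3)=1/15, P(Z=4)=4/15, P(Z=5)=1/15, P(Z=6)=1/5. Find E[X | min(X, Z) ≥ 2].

5

P(min(X, Z) ≥ 2) = 77/120.
Summing X·P(x,y) over outcomes with min(X, Z) ≥ 2 gives 77/24.
E[X | min(X, Z) ≥ 2] = (77/24) / (77/120) = 5.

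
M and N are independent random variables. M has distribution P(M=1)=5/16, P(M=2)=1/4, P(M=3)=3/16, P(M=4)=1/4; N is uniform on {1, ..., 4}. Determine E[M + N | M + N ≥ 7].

P(M + N ≥ 7) = 11/64.
Summing (M+N)·P(x,y) over outcomes with M + N ≥ 7 gives 81/64.
E[M + N | M + N ≥ 7] = (81/64) / (11/64) = 81/11.

81/11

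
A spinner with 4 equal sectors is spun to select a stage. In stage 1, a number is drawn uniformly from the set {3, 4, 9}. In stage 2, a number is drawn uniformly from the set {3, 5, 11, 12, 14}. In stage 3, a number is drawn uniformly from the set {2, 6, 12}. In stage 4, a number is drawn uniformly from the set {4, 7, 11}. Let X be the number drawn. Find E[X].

85/12

E[X | stage 1] = (3+4+9)/3 = 16/3.
E[X | stage 2] = (3+5+11+12+14)/5 = 9.
E[X | stage 3] = (2+6+12)/3 = 20/3.
E[X | stage 4] = (4+7+11)/3 = 22/3.
By the law of total expectation,
E[X] = (1/4)·(16/3) + (1/4)·(9) + (1/4)·(20/3) + (1/4)·(22/3) = 85/12.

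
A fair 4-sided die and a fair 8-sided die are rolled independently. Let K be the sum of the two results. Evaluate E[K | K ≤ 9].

80/13

P(K ≤ 9) = 13/16.
Σ over the event: 2·1/32 + 3·1/16 + 4·3/32 + 5·1/8 + 6·1/8 + 7·1/8 + 8·1/8 + 9·1/8 = 5.
E[K | K ≤ 9] = (5) / (13/16) = 80/13.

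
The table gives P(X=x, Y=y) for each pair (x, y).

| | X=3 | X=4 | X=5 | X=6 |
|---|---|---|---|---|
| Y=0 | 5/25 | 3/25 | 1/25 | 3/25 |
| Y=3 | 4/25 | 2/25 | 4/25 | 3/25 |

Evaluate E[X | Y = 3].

58/13

P(Y = 3) = 13/25.
Σ X·P over the event = 3·(4/25) + 4·(2/25) + 5·(4/25) + 6·(3/25) = 58/25.
E[X | Y = 3] = (58/25) / (13/25) = 58/13.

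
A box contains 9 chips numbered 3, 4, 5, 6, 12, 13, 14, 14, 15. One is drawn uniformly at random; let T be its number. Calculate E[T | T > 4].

79/7

P(T > 4) = 7/9.
Σ over the event: 5·1/9 + 6·1/9 + 12·1/9 + 13·1/9 + 14·2/9 + 15·1/9 = 79/9.
E[T | T > 4] = (79/9) / (7/9) = 79/7.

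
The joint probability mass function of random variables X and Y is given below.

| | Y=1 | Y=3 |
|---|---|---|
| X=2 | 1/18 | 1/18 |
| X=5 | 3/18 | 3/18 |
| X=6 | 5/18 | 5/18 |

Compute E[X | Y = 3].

47/9

P(Y = 3) = 1/2.
Σ X·P over the event = 2·(1/18) + 5·(3/18) + 6·(5/18) = 47/18.
E[X | Y = 3] = (47/18) / (1/2) = 47/9.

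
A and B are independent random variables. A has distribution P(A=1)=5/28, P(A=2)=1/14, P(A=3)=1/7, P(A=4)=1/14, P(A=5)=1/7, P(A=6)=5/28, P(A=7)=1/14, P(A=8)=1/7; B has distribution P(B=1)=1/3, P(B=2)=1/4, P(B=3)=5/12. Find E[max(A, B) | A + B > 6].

P(A + B > 6) = 29/56.
Summing max(A,B)·P(x,y) over outcomes with A + B > 6 gives 139/42.
E[max(A, B) | A + B > 6] = (139/42) / (29/56) = 556/87.

556/87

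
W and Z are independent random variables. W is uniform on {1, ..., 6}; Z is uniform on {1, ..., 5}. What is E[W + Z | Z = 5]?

P(Z = 5) = 1/5.
Summing (W+Z)·P(x,y) over outcomes with Z = 5 gives 17/10.
E[W + Z | Z = 5] = (17/10) / (1/5) = 17/2.

17/2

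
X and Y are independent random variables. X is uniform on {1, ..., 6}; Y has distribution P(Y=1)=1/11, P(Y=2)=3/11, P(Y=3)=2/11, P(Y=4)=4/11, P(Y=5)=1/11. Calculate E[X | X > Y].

77/16

P(X > Y) = 16/33.
Summing X·P(x,y) over outcomes with X > Y gives 7/3.
E[X | X > Y] = (7/3) / (16/33) = 77/16.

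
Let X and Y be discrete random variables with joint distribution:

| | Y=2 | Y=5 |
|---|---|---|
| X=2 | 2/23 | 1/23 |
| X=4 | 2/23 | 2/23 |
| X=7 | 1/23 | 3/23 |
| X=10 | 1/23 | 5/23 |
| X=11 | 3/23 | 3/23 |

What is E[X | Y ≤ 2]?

62/9

P(Y ≤ 2) = 9/23.
Σ X·P over the event = 2·(2/23) + 4·(2/23) + 7·(1/23) + 10·(1/23) + 11·(3/23) = 62/23.
E[X | Y ≤ 2] = (62/23) / (9/23) = 62/9.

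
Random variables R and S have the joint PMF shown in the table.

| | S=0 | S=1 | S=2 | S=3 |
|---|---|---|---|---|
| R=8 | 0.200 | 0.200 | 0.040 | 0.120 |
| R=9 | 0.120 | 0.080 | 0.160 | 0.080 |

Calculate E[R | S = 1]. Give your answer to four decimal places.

P(S = 1) = 0.280.
Σ R·P over the event = 8·(0.200) + 9·(0.080) = 2.320.
E[R | S = 1] = (2.320) / (0.280) = 8.2857.

8.2857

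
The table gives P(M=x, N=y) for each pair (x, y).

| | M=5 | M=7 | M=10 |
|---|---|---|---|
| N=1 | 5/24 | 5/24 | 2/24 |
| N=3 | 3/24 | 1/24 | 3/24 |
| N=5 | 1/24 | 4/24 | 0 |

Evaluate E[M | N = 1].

P(N = 1) = 1/2.
Σ M·P over the event = 5·(5/24) + 7·(5/24) + 10·(2/24) = 10/3.
E[M | N = 1] = (10/3) / (1/2) = 20/3.

20/3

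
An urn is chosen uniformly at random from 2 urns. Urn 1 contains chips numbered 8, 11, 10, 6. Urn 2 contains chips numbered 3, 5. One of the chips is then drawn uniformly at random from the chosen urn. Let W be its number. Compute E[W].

51/8

E[W | urn 1] = (8+11+10+6)/4 = 35/4.
E[W | urn 2] = (3+5)/2 = 4.
By the law of total expectation,
E[W] = (1/2)·(35/4) + (1/2)·(4) = 51/8.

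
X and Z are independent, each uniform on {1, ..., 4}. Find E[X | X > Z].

10/3

P(X > Z) = 3/8.
Summing X·P(x,y) over outcomes with X > Z gives 5/4.
E[X | X > Z] = (5/4) / (3/8) = 10/3.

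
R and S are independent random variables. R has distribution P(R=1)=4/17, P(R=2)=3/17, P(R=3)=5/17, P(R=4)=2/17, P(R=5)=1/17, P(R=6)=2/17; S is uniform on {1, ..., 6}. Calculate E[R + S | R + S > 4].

580/79

P(R + S > 4) = 79/102.
Summing (R+S)·P(x,y) over outcomes with R + S > 4 gives 290/51.
E[R + S | R + S > 4] = (290/51) / (79/102) = 580/79.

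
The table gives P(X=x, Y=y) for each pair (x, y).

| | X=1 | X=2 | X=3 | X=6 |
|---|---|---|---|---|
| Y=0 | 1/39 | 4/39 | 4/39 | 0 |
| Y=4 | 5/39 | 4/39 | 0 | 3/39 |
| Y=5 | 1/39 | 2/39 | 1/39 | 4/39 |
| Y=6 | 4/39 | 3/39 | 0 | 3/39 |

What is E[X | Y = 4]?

P(Y = 4) = 4/13.
Σ X·P over the event = 1·(5/39) + 2·(4/39) + 6·(3/39) = 31/39.
E[X | Y = 4] = (31/39) / (4/13) = 31/12.

31/12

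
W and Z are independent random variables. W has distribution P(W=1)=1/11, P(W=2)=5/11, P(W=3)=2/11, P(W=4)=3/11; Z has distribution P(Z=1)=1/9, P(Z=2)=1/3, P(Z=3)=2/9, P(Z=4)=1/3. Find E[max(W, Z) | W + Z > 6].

P(W + Z > 6) = 7/33.
Summing max(W,Z)·P(x,y) over outcomes with W + Z > 6 gives 28/33.
E[max(W, Z) | W + Z > 6] = (28/33) / (7/33) = 4.

4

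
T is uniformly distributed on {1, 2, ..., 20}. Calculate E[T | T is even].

11

Given T is even, T is equally likely to be any of {2, 4, 6, 8, 10, 12, 14, 16, 18, 20}.
E[T | T is even] = (2 + 4 + 6 + 8 + 10 + 12 + 14 + 16 + 18 + 20) / 10 = 11.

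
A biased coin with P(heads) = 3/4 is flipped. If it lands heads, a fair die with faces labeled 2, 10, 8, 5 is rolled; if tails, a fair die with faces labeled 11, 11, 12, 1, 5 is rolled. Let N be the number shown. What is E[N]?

107/16

E[N | heads] = (2+10+8+5)/4 = 25/4.
E[N | tails] = (11+11+12+1+5)/5 = 8.
By the law of total expectation,
E[N] = (3/4)·(25/4) + (1/4)·(8) = 107/16.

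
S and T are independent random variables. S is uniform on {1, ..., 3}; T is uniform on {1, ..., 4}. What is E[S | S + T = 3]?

Outcomes with S + T = 3: (1,2), (2,1), each with probability 1/12.
E[S | S + T = 3] = (1 + 2) / 2 = 3/2.

3/2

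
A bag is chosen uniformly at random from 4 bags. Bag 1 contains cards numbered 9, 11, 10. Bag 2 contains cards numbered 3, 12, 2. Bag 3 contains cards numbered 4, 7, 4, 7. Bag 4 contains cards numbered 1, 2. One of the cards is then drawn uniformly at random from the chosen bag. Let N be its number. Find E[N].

17/3

E[N | bag 1] = (9+11+10)/3 = 10.
E[N | bag 2] = (3+12+2)/3 = 17/3.
E[N | bag 3] = (4+7+4+7)/4 = 11/2.
E[N | bag 4] = (1+2)/2 = 3/2.
By the law of total expectation,
E[N] = (1/4)·(10) + (1/4)·(17/3) + (1/4)·(11/2) + (1/4)·(3/2) = 17/3.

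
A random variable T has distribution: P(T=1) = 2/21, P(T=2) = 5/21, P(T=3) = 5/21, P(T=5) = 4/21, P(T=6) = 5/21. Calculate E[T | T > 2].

65/14

P(T > 2) = 2/3.
Σ over the event: 3·5/21 + 5·4/21 + 6·5/21 = 65/21.
E[T | T > 2] = (65/21) / (2/3) = 65/14.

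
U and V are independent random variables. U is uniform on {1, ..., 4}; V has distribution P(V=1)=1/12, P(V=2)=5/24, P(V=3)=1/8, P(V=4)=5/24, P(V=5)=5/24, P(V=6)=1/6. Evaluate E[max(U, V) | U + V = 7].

81/17

P(U + V = 7) = 17/96.
Summing max(U,V)·P(x,y) over outcomes with U + V = 7 gives 27/32.
E[max(U, V) | U + V = 7] = (27/32) / (17/96) = 81/17.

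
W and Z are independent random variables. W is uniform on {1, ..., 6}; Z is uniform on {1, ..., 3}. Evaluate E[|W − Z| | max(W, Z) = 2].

2/3

Outcomes with max(W, Z) = 2: (1,2), (2,1), (2,2), each with probability 1/18.
E[|W − Z| | max(W, Z) = 2] = (1 + 1 + 0) / 3 = 2/3.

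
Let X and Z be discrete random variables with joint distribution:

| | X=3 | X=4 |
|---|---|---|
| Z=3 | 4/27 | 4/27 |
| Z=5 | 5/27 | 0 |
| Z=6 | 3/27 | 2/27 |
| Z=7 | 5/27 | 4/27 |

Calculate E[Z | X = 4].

26/5

P(X = 4) = 10/27.
Σ Z·P over the event = 3·(4/27) + 6·(2/27) + 7·(4/27) = 52/27.
E[Z | X = 4] = (52/27) / (10/27) = 26/5.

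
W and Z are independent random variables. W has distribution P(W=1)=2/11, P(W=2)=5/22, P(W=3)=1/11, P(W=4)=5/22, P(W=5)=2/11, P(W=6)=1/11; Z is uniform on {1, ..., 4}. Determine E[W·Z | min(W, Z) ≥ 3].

203/13

P(min(W, Z) ≥ 3) = 13/44.
Summing WZ·P(x,y) over outcomes with min(W, Z) ≥ 3 gives 203/44.
E[W·Z | min(W, Z) ≥ 3] = (203/44) / (13/44) = 203/13.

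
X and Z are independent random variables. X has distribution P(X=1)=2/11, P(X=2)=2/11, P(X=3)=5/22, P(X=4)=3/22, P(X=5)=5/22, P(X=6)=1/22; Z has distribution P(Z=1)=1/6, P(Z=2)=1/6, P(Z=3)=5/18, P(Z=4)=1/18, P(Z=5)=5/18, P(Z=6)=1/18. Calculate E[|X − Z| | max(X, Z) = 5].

P(max(X, Z) = 5) = 5/12.
Summing |X−Z|·P(x,y) over outcomes with max(X, Z) = 5 gives 365/396.
E[|X − Z| | max(X, Z) = 5] = (365/396) / (5/12) = 73/33.

73/33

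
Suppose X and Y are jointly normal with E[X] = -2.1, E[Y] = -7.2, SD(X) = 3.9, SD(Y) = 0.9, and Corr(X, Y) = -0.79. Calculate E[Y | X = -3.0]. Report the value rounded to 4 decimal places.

The regression of Y on X has slope ρ·σ_Y/σ_X and passes through (μ_X, μ_Y).
E[Y | X=-3.0] = -7.2 + (-0.79)·(0.9/3.9)·(-3.0 − (-2.1)) = -7.2 + (-0.18231)·(-0.9) = -7.0359.

-7.0359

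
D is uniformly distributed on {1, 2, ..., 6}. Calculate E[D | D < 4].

2

Given D < 4, D is equally likely to be any of {1, 2, 3}.
E[D | D < 4] = (1 + 2 + 3) / 3 = 2.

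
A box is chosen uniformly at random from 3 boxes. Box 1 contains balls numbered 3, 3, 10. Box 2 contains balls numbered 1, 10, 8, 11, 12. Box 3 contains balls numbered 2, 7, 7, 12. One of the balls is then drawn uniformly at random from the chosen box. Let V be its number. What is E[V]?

311/45

E[V | box 1] = (3+3+10)/3 = 16/3.
E[V | box 2] = (1+10+8+11+12)/5 = 42/5.
E[V | box 3] = (2+7+7+12)/4 = 7.
By the law of total expectation,
E[V] = (1/3)·(16/3) + (1/3)·(42/5) + (1/3)·(7) = 311/45.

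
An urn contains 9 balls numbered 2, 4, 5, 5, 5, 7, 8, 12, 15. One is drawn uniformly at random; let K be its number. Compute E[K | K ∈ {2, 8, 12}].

P(K ∈ {2, 8, 12}) = 1/3.
Σ over the event: 2·1/9 + 8·1/9 + 12·1/9 = 22/9.
E[K | K ∈ {2, 8, 12}] = (22/9) / (1/3) = 22/3.

22/3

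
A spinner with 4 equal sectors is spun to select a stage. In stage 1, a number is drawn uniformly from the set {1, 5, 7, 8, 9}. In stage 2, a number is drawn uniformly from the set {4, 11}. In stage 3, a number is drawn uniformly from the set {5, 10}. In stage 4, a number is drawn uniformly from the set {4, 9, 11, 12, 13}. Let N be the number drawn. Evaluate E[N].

E[N | stage 1] = (1+5+7+8+9)/5 = 6.
E[N | stage 2] = (4+11)/2 = 15/2.
E[N | stage 3] = (5+10)/2 = 15/2.
E[N | stage 4] = (4+9+11+12+13)/5 = 49/5.
E[N] = (1/4)·(6) + (1/4)·(15/2) + (1/4)·(15/2) + (1/4)·(49/5) = 77/10.

77/10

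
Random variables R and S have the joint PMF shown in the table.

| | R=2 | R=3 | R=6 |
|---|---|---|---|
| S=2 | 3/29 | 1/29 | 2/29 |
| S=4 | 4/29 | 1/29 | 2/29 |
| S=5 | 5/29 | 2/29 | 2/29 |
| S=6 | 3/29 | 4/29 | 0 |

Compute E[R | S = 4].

P(S = 4) = 7/29.
Σ R·P over the event = 2·(4/29) + 3·(1/29) + 6·(2/29) = 23/29.
E[R | S = 4] = (23/29) / (7/29) = 23/7.

23/7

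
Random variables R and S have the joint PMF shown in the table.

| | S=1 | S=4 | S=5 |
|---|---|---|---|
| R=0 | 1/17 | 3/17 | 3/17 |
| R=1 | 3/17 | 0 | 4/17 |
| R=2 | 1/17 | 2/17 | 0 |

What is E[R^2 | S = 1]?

P(S = 1) = 5/17.
Σ R^2·P over the event = 0·(1/17) + 1·(3/17) + 4·(1/17) = 7/17.
E[R^2 | S = 1] = (7/17) / (5/17) = 7/5.

7/5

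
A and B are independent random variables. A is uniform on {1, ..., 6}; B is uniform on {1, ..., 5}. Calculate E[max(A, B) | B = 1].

Outcomes with B = 1: (1,1), (2,1), (3,1), (4,1), (5,1), (6,1), each with probability 1/30.
E[max(A, B) | B = 1] = (1 + 2 + 3 + 4 + 5 + 6) / 6 = 7/2.

7/2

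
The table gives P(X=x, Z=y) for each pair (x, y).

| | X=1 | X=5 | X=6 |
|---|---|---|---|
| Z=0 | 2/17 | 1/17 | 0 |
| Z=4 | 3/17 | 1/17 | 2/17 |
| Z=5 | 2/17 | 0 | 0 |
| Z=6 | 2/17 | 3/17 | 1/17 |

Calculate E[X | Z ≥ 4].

45/14

P(Z ≥ 4) = 14/17.
Σ X·P over the event = 1·(3/17) + 1·(2/17) + 1·(2/17) + 5·(1/17) + 5·(3/17) + 6·(2/17) + 6·(1/17) = 45/17.
E[X | Z ≥ 4] = (45/17) / (14/17) = 45/14.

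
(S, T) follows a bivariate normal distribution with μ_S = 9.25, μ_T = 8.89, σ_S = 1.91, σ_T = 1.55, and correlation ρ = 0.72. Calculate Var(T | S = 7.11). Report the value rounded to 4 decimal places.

Var(T | S=x) = (1 − ρ²)·σ_T².
Var(T | S=7.11) = (1.55)²·(1 − (0.72)²) = 2.4025·0.4816 = 1.1570.

1.1570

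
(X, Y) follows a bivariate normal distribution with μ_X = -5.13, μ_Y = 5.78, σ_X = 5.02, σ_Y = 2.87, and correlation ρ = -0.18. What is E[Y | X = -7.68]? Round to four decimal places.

For a bivariate normal, E[Y | X=x] = μ_Y + ρ·(σ_Y/σ_X)·(x − μ_X).
E[Y | X=-7.68] = 5.78 + (-0.18)·(2.87/5.02)·(-7.68 − (-5.13)) = 5.78 + (-0.10291)·(-2.55) = 6.0424.

6.0424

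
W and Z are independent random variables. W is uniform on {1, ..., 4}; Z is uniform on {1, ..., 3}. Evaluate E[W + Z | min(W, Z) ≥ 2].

Outcomes with min(W, Z) ≥ 2: (2,2), (2,3), (3,2), (3,3), (4,2), (4,3), each with probability 1/12.
E[W + Z | min(W, Z) ≥ 2] = (4 + 5 + 5 + 6 + 6 + 7) / 6 = 11/2.

11/2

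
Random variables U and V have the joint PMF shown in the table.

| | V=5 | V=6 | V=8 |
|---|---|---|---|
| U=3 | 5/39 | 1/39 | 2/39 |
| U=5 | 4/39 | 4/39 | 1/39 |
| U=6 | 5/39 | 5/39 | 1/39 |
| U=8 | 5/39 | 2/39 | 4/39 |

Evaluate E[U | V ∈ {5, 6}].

P(V ∈ {5, 6}) = 31/39.
Σ U·P over the event = 3·(5/39) + 3·(1/39) + 5·(4/39) + 5·(4/39) + 6·(5/39) + 6·(5/39) + 8·(5/39) + 8·(2/39) = 58/13.
E[U | V ∈ {5, 6}] = (58/13) / (31/39) = 174/31.

174/31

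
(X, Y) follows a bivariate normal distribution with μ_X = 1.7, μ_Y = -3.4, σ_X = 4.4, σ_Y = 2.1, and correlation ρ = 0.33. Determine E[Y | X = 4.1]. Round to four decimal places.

-3.0220

The regression of Y on X has slope ρ·σ_Y/σ_X and passes through (μ_X, μ_Y).
E[Y | X=4.1] = -3.4 + (0.33)·(2.1/4.4)·(4.1 − (1.7)) = -3.4 + (0.1575)·(2.4) = -3.0220.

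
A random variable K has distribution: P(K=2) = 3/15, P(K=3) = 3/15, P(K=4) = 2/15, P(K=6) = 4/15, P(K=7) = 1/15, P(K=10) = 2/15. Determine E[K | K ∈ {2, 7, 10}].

P(K ∈ {2, 7, 10}) = 2/5.
Σ over the event: 2·1/5 + 7·1/15 + 10·2/15 = 11/5.
E[K | K ∈ {2, 7, 10}] = (11/5) / (2/5) = 11/2.

11/2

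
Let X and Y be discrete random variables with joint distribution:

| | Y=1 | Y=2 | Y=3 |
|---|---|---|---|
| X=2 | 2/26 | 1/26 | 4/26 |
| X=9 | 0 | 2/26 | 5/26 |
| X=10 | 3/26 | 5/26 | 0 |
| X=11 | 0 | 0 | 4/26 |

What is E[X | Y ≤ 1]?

34/5

P(Y ≤ 1) = 5/26.
Σ X·P over the event = 2·(2/26) + 10·(3/26) = 17/13.
E[X | Y ≤ 1] = (17/13) / (5/26) = 34/5.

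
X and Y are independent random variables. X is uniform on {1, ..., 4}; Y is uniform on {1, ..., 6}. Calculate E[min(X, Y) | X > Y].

Outcomes with X > Y: (2,1), (3,1), (3,2), (4,1), (4,2), (4,3), each with probability 1/24.
E[min(X, Y) | X > Y] = (1 + 1 + 2 + 1 + 2 + 3) / 6 = 5/3.

5/3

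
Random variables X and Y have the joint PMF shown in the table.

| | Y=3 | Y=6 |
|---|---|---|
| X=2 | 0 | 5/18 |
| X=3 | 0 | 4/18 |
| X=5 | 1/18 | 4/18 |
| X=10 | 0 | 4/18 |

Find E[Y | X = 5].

P(X = 5) = 5/18.
Σ Y·P over the event = 3·(1/18) + 6·(4/18) = 3/2.
E[Y | X = 5] = (3/2) / (5/18) = 27/5.

27/5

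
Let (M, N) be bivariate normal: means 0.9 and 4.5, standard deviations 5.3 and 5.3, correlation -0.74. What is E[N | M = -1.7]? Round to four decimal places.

E[N | M=x] = μ_N + ρ(σ_N/σ_M)(x − μ_M) for jointly normal variables.
E[N | M=-1.7] = 4.5 + (-0.74)·(5.3/5.3)·(-1.7 − (0.9)) = 4.5 + (-0.74)·(-2.6) = 6.4240.

6.4240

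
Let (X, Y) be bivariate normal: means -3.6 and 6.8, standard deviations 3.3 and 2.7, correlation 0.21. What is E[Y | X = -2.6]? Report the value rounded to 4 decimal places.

E[Y | X=x] = μ_Y + ρ(σ_Y/σ_X)(x − μ_X) for jointly normal variables.
E[Y | X=-2.6] = 6.8 + (0.21)·(2.7/3.3)·(-2.6 − (-3.6)) = 6.8 + (0.17182)·(1) = 6.9718.

6.9718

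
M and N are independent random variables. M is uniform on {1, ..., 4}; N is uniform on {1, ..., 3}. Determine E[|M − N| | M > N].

P(M > N) = 1/2.
Summing |M−N|·P(x,y) over outcomes with M > N gives 5/6.
E[|M − N| | M > N] = (5/6) / (1/2) = 5/3.

5/3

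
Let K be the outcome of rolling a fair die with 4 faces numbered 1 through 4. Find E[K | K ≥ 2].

Given K ≥ 2, K is equally likely to be any of {2, 3, 4}.
E[K | K ≥ 2] = (2 + 3 + 4) / 3 = 3.

3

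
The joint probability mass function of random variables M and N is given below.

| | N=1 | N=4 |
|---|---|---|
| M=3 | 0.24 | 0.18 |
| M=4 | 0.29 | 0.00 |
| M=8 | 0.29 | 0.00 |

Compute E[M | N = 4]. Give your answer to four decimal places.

3.0000

P(N = 4) = 0.18.
Σ M·P over the event = 3·(0.18) = 0.54.
E[M | N = 4] = (0.54) / (0.18) = 3.0000.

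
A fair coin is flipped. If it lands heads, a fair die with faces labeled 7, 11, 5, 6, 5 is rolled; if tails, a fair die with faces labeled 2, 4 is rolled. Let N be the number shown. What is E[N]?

49/10

E[N | heads] = (7+11+5+6+5)/5 = 34/5.
E[N | tails] = (2+4)/2 = 3.
By the law of total expectation,
E[N] = (1/2)·(34/5) + (1/2)·(3) = 49/10.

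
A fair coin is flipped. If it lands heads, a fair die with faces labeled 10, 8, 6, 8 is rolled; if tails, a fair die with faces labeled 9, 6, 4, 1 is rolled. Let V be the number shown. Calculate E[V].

E[V | heads] = (10+8+6+8)/4 = 8.
E[V | tails] = (9+6+4+1)/4 = 5.
By the law of total expectation,
E[V] = (1/2)·(8) + (1/2)·(5) = 13/2.

13/2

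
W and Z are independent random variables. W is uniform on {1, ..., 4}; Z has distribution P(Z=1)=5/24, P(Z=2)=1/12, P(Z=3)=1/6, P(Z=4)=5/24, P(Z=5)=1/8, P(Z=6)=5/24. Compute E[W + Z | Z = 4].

13/2

P(Z = 4) = 5/24.
Summing (W+Z)·P(x,y) over outcomes with Z = 4 gives 65/48.
E[W + Z | Z = 4] = (65/48) / (5/24) = 13/2.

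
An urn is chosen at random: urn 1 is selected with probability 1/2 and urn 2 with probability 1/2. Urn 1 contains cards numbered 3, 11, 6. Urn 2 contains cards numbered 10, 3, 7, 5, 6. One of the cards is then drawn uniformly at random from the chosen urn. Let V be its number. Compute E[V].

E[V | urn 1] = (3+11+6)/3 = 20/3.
E[V | urn 2] = (10+3+7+5+6)/5 = 31/5.
E[V] = (1/2)·(20/3) + (1/2)·(31/5) = 193/30.

193/30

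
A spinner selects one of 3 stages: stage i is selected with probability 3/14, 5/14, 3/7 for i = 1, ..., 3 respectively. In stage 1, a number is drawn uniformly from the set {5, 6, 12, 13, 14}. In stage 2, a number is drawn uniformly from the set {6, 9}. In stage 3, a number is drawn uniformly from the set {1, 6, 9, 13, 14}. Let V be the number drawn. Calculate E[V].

E[V | stage 1] = (5+6+12+13+14)/5 = 10.
E[V | stage 2] = (6+9)/2 = 15/2.
E[V | stage 3] = (1+6+9+13+14)/5 = 43/5.
By the law of total expectation,
E[V] = (3/14)·(10) + (5/14)·(15/2) + (3/7)·(43/5) = 1191/140.

1191/140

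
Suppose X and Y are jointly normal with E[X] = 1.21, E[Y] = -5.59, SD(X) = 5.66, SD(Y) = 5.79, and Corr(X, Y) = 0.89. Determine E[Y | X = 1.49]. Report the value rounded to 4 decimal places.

-5.3351

E[Y | X=x] = μ_Y + ρ(σ_Y/σ_X)(x − μ_X) for jointly normal variables.
E[Y | X=1.49] = -5.59 + (0.89)·(5.79/5.66)·(1.49 − (1.21)) = -5.59 + (0.91044)·(0.28) = -5.3351.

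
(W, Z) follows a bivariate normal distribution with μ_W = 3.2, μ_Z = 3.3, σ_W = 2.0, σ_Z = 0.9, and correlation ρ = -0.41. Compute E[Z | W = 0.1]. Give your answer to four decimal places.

E[Z | W=x] = μ_Z + ρ(σ_Z/σ_W)(x − μ_W) for jointly normal variables.
E[Z | W=0.1] = 3.3 + (-0.41)·(0.9/2.0)·(0.1 − (3.2)) = 3.3 + (-0.1845)·(-3.1) = 3.8720.

3.8720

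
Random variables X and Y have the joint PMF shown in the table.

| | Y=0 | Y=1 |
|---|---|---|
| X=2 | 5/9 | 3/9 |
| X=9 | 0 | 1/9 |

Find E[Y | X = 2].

3/8

P(X = 2) = 8/9.
Summing Y·P(X=x,Y=y) over the conditioning event gives 1/3.
E[Y | X = 2] = (1/3) / (8/9) = 3/8.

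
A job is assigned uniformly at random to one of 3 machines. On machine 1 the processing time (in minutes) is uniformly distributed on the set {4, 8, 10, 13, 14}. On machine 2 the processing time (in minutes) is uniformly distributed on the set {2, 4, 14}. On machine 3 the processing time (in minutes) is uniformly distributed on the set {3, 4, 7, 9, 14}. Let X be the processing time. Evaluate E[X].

358/45

E[X | machine 1] = (4+8+10+13+14)/5 = 49/5.
E[X | machine 2] = (2+4+14)/3 = 20/3.
E[X | machine 3] = (3+4+7+9+14)/5 = 37/5.
E[X] = (1/3)·(49/5) + (1/3)·(20/3) + (1/3)·(37/5) = 358/45.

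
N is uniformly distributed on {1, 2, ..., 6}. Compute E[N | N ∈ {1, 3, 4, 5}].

P(N ∈ {1, 3, 4, 5}) = 2/3.
Σ over the event: 1·1/6 + 3·1/6 + 4·1/6 + 5·1/6 = 13/6.
E[N | N ∈ {1, 3, 4, 5}] = (13/6) / (2/3) = 13/4.

13/4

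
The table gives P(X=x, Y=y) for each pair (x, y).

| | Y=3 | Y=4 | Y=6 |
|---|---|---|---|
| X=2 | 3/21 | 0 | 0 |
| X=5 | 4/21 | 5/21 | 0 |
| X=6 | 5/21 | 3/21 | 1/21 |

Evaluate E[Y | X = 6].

P(X = 6) = 3/7.
Σ Y·P over the event = 3·(5/21) + 4·(3/21) + 6·(1/21) = 11/7.
E[Y | X = 6] = (11/7) / (3/7) = 11/3.

11/3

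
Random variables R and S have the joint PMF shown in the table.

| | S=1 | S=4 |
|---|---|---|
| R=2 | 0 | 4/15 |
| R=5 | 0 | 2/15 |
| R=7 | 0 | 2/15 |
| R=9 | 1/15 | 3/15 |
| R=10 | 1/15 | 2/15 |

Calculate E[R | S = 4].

P(S = 4) = 13/15.
Σ R·P over the event = 2·(4/15) + 5·(2/15) + 7·(2/15) + 9·(3/15) + 10·(2/15) = 79/15.
E[R | S = 4] = (79/15) / (13/15) = 79/13.

79/13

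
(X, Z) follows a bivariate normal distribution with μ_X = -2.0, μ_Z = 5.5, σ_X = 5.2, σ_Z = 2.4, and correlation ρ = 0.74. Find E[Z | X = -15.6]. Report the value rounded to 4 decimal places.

E[Z | X=x] = μ_Z + ρ(σ_Z/σ_X)(x − μ_X) for jointly normal variables.
E[Z | X=-15.6] = 5.5 + (0.74)·(2.4/5.2)·(-15.6 − (-2.0)) = 5.5 + (0.34154)·(-13.6) = 0.8551.

0.8551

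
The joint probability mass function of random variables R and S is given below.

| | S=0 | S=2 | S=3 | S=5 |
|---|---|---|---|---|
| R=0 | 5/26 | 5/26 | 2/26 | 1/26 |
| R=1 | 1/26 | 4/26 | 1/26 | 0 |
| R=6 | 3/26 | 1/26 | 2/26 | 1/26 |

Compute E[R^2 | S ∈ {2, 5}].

P(S ∈ {2, 5}) = 6/13.
Σ R^2·P over the event = 0·(5/26) + 0·(1/26) + 1·(4/26) + 36·(1/26) + 36·(1/26) = 38/13.
E[R^2 | S ∈ {2, 5}] = (38/13) / (6/13) = 19/3.

19/3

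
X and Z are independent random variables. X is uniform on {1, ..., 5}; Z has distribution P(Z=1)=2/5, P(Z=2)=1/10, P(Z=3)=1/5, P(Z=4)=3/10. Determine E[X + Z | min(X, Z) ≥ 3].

P(min(X, Z) ≥ 3) = 3/10.
Summing (X+Z)·P(x,y) over outcomes with min(X, Z) ≥ 3 gives 57/25.
E[X + Z | min(X, Z) ≥ 3] = (57/25) / (3/10) = 38/5.

38/5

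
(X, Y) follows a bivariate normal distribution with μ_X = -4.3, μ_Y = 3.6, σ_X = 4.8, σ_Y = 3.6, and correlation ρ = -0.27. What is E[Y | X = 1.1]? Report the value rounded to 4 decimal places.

2.5065

The regression of Y on X has slope ρ·σ_Y/σ_X and passes through (μ_X, μ_Y).
E[Y | X=1.1] = 3.6 + (-0.27)·(3.6/4.8)·(1.1 − (-4.3)) = 3.6 + (-0.2025)·(5.4) = 2.5065.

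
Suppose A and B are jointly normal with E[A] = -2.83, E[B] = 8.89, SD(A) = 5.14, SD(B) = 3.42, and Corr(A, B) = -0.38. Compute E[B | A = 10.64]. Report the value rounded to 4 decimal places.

For a bivariate normal, E[B | A=x] = μ_B + ρ·(σ_B/σ_A)·(x − μ_A).
E[B | A=10.64] = 8.89 + (-0.38)·(3.42/5.14)·(10.64 − (-2.83)) = 8.89 + (-0.25284)·(13.47) = 5.4842.

5.4842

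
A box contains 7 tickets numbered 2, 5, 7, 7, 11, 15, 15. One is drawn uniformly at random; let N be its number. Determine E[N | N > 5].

P(N > 5) = 5/7.
Σ over the event: 7·2/7 + 11·1/7 + 15·2/7 = 55/7.
E[N | N > 5] = (55/7) / (5/7) = 11.

11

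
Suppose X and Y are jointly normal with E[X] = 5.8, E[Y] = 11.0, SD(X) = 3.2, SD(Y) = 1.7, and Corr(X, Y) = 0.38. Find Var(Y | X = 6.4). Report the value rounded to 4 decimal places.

2.4727

The conditional variance in a bivariate normal is σ_Y²(1 − ρ²), independent of x.
Var(Y | X=6.4) = (1.7)²·(1 − (0.38)²) = 2.89·0.8556 = 2.4727.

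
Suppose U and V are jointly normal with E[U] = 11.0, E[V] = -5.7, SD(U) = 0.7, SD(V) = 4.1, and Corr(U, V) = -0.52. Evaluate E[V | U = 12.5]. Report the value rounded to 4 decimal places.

E[V | U=x] = μ_V + ρ(σ_V/σ_U)(x − μ_U) for jointly normal variables.
E[V | U=12.5] = -5.7 + (-0.52)·(4.1/0.7)·(12.5 − (11.0)) = -5.7 + (-3.0457)·(1.5) = -10.2686.

-10.2686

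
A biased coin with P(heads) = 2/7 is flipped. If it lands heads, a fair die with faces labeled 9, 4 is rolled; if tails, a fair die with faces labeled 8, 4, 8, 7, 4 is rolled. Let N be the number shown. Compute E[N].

44/7

E[N | heads] = (9+4)/2 = 13/2.
E[N | tails] = (8+4+8+7+4)/5 = 31/5.
E[N] = (2/7)·(13/2) + (5/7)·(31/5) = 44/7.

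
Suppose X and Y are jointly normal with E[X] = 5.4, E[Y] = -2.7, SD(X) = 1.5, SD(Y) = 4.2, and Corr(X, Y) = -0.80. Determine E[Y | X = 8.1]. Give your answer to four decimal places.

-8.7480

For a bivariate normal, E[Y | X=x] = μ_Y + ρ·(σ_Y/σ_X)·(x − μ_X).
E[Y | X=8.1] = -2.7 + (-0.80)·(4.2/1.5)·(8.1 − (5.4)) = -2.7 + (-2.24)·(2.7) = -8.7480.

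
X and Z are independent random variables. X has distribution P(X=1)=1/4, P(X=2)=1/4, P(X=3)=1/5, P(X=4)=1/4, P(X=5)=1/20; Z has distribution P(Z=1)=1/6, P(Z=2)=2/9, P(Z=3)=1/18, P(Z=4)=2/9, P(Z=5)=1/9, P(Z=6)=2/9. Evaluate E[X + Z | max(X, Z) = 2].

P(max(X, Z) = 2) = 11/72.
Summing (X+Z)·P(x,y) over outcomes with max(X, Z) = 2 gives 37/72.
E[X + Z | max(X, Z) = 2] = (37/72) / (11/72) = 37/11.

37/11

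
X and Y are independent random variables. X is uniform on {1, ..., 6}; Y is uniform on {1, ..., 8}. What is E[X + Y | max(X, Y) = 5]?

70/9

Outcomes with max(X, Y) = 5: (1,5), (2,5), (3,5), (4,5), (5,1), (5,2), (5,3), (5,4), (5,5), each with probability 1/48.
E[X + Y | max(X, Y) = 5] = (6 + 7 + 8 + 9 + 6 + 7 + 8 + 9 + 10) / 9 = 70/9.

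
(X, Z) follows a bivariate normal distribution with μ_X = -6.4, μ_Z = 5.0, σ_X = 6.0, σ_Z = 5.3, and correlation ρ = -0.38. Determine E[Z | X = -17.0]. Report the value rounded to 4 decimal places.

8.5581

The regression of Z on X has slope ρ·σ_Z/σ_X and passes through (μ_X, μ_Z).
E[Z | X=-17.0] = 5.0 + (-0.38)·(5.3/6.0)·(-17.0 − (-6.4)) = 5.0 + (-0.33567)·(-10.6) = 8.5581.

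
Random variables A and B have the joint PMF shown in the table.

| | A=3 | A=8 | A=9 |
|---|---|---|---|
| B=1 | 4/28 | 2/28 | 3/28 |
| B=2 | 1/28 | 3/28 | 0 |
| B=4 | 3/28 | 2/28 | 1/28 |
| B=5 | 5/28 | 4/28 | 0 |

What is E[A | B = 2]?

27/4

P(B = 2) = 1/7.
Summing A·P(A=x,B=y) over the conditioning event gives 27/28.
E[A | B = 2] = (27/28) / (1/7) = 27/4.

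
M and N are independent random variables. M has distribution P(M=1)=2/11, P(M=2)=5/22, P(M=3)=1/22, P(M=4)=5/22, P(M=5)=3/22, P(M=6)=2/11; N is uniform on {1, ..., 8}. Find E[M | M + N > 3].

P(M + N > 3) = 163/176.
Summing M·P(x,y) over outcomes with M + N > 3 gives 295/88.
E[M | M + N > 3] = (295/88) / (163/176) = 590/163.

590/163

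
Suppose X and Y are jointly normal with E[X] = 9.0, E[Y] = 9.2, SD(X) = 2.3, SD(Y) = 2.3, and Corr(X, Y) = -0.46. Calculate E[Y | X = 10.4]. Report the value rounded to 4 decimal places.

8.5560

The regression of Y on X has slope ρ·σ_Y/σ_X and passes through (μ_X, μ_Y).
E[Y | X=10.4] = 9.2 + (-0.46)·(2.3/2.3)·(10.4 − (9.0)) = 9.2 + (-0.46)·(1.4) = 8.5560.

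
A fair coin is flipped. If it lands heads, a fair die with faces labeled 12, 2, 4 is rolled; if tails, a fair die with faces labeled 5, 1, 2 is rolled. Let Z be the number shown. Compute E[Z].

E[Z | heads] = (12+2+4)/3 = 6.
E[Z | tails] = (5+1+2)/3 = 8/3.
E[Z] = (1/2)·(6) + (1/2)·(8/3) = 13/3.

13/3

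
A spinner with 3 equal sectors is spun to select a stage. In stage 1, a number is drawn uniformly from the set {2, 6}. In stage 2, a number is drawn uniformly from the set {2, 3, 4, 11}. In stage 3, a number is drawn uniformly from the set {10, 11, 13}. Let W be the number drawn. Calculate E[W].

61/9

E[W | stage 1] = (2+6)/2 = 4.
E[W | stage 2] = (2+3+4+11)/4 = 5.
E[W | stage 3] = (10+11+13)/3 = 34/3.
E[W] = (1/3)·(4) + (1/3)·(5) + (1/3)·(34/3) = 61/9.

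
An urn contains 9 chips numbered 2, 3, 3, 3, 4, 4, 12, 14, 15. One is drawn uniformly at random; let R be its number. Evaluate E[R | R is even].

36/5

P(R is even) = 5/9.
Σ over the event: 2·1/9 + 4·2/9 + 12·1/9 + 14·1/9 = 4.
E[R | R is even] = (4) / (5/9) = 36/5.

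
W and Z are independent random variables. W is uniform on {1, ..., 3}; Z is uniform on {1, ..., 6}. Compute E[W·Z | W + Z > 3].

P(W + Z > 3) = 5/6.
Summing WZ·P(x,y) over outcomes with W + Z > 3 gives 121/18.
E[W·Z | W + Z > 3] = (121/18) / (5/6) = 121/15.

121/15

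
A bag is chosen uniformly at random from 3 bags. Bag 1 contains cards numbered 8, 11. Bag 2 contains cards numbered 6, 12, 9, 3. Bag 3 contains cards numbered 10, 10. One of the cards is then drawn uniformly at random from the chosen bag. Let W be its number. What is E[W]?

E[W | bag 1] = (8+11)/2 = 19/2.
E[W | bag 2] = (6+12+9+3)/4 = 15/2.
E[W | bag 3] = (10+10)/2 = 10.
E[W] = (1/3)·(19/2) + (1/3)·(15/2) + (1/3)·(10) = 9.

9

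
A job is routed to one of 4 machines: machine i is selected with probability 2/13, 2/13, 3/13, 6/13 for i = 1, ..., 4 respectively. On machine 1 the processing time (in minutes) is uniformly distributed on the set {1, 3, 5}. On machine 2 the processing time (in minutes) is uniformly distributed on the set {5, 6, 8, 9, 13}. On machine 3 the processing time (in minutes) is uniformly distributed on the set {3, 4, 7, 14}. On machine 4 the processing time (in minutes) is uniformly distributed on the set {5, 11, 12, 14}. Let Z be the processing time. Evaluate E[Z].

532/65

E[Z | machine 1] = (1+3+5)/3 = 3.
E[Z | machine 2] = (5+6+8+9+13)/5 = 41/5.
E[Z | machine 3] = (3+4+7+14)/4 = 7.
E[Z | machine 4] = (5+11+12+14)/4 = 21/2.
E[Z] = (2/13)·(3) + (2/13)·(41/5) + (3/13)·(7) + (6/13)·(21/2) = 532/65.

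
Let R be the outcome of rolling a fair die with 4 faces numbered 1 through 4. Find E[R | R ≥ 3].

Given R ≥ 3, R is equally likely to be any of {3, 4}.
E[R | R ≥ 3] = (3 + 4) / 2 = 7/2.

7/2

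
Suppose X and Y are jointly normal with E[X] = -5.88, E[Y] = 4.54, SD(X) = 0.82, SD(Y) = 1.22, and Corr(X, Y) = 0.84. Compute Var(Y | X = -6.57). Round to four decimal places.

0.4382

For a bivariate normal, Var(Y | X=x) = σ_Y²(1 − ρ²).
Var(Y | X=-6.57) = (1.22)²·(1 − (0.84)²) = 1.4884·0.2944 = 0.4382.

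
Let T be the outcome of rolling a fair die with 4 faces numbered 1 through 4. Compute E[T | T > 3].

4

Given T > 3, T is equally likely to be any of {4}.
E[T | T > 3] = (4) / 1 = 4.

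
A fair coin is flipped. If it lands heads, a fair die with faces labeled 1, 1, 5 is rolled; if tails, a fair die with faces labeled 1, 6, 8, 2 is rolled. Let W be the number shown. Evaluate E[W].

79/24

E[W | heads] = (1+1+5)/3 = 7/3.
E[W | tails] = (1+6+8+2)/4 = 17/4.
By the law of total expectation,
E[W] = (1/2)·(7/3) + (1/2)·(17/4) = 79/24.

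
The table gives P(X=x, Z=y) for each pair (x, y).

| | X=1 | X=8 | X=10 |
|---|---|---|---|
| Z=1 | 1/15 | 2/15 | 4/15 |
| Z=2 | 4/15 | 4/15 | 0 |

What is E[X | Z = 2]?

9/2

P(Z = 2) = 8/15.
Σ X·P over the event = 1·(4/15) + 8·(4/15) = 12/5.
E[X | Z = 2] = (12/5) / (8/15) = 9/2.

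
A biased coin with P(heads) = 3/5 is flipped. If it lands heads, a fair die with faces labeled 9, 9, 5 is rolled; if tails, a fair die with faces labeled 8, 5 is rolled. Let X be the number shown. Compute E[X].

36/5

E[X | heads] = (9+9+5)/3 = 23/3.
E[X | tails] = (8+5)/2 = 13/2.
By the law of total expectation,
E[X] = (3/5)·(23/3) + (2/5)·(13/2) = 36/5.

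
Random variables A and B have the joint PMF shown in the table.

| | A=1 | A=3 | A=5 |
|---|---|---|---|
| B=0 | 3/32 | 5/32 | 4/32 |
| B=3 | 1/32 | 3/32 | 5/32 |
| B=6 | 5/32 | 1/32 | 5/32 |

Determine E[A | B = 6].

3

P(B = 6) = 11/32.
Σ A·P over the event = 1·(5/32) + 3·(1/32) + 5·(5/32) = 33/32.
E[A | B = 6] = (33/32) / (11/32) = 3.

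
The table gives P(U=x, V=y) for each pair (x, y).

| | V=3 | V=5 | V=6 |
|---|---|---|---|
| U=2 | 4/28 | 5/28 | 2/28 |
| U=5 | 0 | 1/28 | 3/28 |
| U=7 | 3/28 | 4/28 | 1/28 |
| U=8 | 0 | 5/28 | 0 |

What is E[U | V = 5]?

83/15

P(V = 5) = 15/28.
Σ U·P over the event = 2·(5/28) + 5·(1/28) + 7·(4/28) + 8·(5/28) = 83/28.
E[U | V = 5] = (83/28) / (15/28) = 83/15.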